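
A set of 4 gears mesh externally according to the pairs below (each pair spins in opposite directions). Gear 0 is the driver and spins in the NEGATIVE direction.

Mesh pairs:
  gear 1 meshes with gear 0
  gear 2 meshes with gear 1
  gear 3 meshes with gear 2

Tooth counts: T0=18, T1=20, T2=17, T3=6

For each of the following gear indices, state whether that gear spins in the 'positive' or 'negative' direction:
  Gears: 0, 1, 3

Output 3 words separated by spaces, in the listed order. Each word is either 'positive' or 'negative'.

Answer: negative positive positive

Derivation:
Gear 0 (driver): negative (depth 0)
  gear 1: meshes with gear 0 -> depth 1 -> positive (opposite of gear 0)
  gear 2: meshes with gear 1 -> depth 2 -> negative (opposite of gear 1)
  gear 3: meshes with gear 2 -> depth 3 -> positive (opposite of gear 2)
Queried indices 0, 1, 3 -> negative, positive, positive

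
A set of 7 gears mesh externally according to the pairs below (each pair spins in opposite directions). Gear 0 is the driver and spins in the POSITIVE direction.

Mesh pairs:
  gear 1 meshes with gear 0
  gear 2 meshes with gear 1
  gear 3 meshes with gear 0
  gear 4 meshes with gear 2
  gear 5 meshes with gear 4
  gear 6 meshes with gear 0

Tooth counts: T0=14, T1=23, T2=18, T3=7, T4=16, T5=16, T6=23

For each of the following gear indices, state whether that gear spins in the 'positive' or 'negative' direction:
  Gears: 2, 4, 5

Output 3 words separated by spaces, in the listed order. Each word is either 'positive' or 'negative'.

Gear 0 (driver): positive (depth 0)
  gear 1: meshes with gear 0 -> depth 1 -> negative (opposite of gear 0)
  gear 2: meshes with gear 1 -> depth 2 -> positive (opposite of gear 1)
  gear 3: meshes with gear 0 -> depth 1 -> negative (opposite of gear 0)
  gear 4: meshes with gear 2 -> depth 3 -> negative (opposite of gear 2)
  gear 5: meshes with gear 4 -> depth 4 -> positive (opposite of gear 4)
  gear 6: meshes with gear 0 -> depth 1 -> negative (opposite of gear 0)
Queried indices 2, 4, 5 -> positive, negative, positive

Answer: positive negative positive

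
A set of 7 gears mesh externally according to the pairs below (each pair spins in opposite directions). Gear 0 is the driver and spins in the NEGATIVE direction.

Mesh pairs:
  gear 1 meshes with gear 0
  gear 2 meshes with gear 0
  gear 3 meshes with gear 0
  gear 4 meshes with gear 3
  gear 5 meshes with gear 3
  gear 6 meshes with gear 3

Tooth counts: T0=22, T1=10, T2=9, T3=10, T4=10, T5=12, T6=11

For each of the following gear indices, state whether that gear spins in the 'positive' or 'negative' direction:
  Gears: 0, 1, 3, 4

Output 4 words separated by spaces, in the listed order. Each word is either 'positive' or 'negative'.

Answer: negative positive positive negative

Derivation:
Gear 0 (driver): negative (depth 0)
  gear 1: meshes with gear 0 -> depth 1 -> positive (opposite of gear 0)
  gear 2: meshes with gear 0 -> depth 1 -> positive (opposite of gear 0)
  gear 3: meshes with gear 0 -> depth 1 -> positive (opposite of gear 0)
  gear 4: meshes with gear 3 -> depth 2 -> negative (opposite of gear 3)
  gear 5: meshes with gear 3 -> depth 2 -> negative (opposite of gear 3)
  gear 6: meshes with gear 3 -> depth 2 -> negative (opposite of gear 3)
Queried indices 0, 1, 3, 4 -> negative, positive, positive, negative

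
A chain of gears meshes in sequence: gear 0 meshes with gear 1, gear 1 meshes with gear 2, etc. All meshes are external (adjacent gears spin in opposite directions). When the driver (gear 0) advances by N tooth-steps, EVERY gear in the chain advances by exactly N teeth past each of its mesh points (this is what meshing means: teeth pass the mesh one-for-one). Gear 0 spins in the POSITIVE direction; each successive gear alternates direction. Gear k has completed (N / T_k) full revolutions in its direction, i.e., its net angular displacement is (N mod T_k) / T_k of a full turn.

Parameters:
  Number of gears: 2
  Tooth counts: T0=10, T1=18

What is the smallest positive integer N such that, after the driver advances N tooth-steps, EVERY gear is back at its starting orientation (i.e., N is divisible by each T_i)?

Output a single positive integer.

Gear k returns to start when N is a multiple of T_k.
All gears at start simultaneously when N is a common multiple of [10, 18]; the smallest such N is lcm(10, 18).
Start: lcm = T0 = 10
Fold in T1=18: gcd(10, 18) = 2; lcm(10, 18) = 10 * 18 / 2 = 180 / 2 = 90
Full cycle length = 90

Answer: 90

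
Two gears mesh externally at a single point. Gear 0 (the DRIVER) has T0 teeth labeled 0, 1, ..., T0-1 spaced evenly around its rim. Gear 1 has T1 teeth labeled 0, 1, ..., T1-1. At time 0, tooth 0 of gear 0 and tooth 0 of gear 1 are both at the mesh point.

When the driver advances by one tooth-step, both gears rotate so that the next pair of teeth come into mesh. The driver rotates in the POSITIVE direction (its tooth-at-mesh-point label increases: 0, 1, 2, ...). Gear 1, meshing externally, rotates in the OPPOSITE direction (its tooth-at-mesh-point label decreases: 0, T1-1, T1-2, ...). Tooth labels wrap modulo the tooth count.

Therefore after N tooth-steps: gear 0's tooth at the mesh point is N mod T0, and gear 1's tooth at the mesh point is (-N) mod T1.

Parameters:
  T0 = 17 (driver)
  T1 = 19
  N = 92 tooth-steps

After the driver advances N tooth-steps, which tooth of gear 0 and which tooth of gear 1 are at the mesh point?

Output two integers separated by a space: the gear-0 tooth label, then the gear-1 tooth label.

Answer: 7 3

Derivation:
Gear 0 (driver, T0=17): tooth at mesh = N mod T0
  92 = 5 * 17 + 7, so 92 mod 17 = 7
  gear 0 tooth = 7
Gear 1 (driven, T1=19): tooth at mesh = (-N) mod T1
  92 = 4 * 19 + 16, so 92 mod 19 = 16
  (-92) mod 19 = (-16) mod 19 = 19 - 16 = 3
Mesh after 92 steps: gear-0 tooth 7 meets gear-1 tooth 3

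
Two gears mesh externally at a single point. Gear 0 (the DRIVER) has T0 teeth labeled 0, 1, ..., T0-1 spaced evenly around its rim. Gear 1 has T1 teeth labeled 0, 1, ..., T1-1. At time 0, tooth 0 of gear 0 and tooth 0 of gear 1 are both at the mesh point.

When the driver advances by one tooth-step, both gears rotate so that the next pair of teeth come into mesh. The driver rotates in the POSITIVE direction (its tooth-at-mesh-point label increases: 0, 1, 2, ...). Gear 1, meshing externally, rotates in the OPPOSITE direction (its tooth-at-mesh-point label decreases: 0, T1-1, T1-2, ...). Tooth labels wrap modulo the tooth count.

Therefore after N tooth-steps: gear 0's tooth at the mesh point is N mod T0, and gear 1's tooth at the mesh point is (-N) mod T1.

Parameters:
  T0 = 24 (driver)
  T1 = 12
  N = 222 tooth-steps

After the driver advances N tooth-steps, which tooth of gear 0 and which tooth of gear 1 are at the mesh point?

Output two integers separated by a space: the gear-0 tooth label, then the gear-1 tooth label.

Gear 0 (driver, T0=24): tooth at mesh = N mod T0
  222 = 9 * 24 + 6, so 222 mod 24 = 6
  gear 0 tooth = 6
Gear 1 (driven, T1=12): tooth at mesh = (-N) mod T1
  222 = 18 * 12 + 6, so 222 mod 12 = 6
  (-222) mod 12 = (-6) mod 12 = 12 - 6 = 6
Mesh after 222 steps: gear-0 tooth 6 meets gear-1 tooth 6

Answer: 6 6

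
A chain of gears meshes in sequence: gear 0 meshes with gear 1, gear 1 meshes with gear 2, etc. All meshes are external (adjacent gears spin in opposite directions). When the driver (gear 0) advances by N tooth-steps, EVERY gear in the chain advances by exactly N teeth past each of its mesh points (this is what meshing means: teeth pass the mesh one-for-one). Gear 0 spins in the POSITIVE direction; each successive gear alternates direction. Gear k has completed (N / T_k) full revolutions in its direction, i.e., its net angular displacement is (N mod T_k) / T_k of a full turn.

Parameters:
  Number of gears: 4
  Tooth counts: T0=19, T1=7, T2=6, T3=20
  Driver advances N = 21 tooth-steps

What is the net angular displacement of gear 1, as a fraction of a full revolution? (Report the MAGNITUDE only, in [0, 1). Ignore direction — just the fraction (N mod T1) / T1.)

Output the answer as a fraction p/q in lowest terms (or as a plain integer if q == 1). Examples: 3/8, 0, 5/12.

Chain of 4 gears, tooth counts: [19, 7, 6, 20]
  gear 0: T0=19, direction=positive, advance = 21 mod 19 = 2 teeth = 2/19 turn
  gear 1: T1=7, direction=negative, advance = 21 mod 7 = 0 teeth = 0/7 turn
  gear 2: T2=6, direction=positive, advance = 21 mod 6 = 3 teeth = 3/6 turn
  gear 3: T3=20, direction=negative, advance = 21 mod 20 = 1 teeth = 1/20 turn
Gear 1: 21 mod 7 = 0
Fraction = 0 / 7 = 0/1 (gcd(0,7)=7) = 0

Answer: 0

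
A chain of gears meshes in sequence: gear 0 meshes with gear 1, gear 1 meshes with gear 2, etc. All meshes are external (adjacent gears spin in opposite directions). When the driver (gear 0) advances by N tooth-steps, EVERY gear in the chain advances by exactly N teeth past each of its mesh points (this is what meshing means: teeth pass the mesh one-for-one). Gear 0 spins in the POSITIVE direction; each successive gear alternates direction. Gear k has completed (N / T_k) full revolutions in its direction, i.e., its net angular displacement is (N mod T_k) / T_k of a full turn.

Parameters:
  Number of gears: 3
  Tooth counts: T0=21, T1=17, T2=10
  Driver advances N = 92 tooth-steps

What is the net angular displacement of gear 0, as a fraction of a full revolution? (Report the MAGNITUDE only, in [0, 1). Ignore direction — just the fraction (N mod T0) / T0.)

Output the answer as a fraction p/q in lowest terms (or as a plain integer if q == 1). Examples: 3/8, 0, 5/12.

Chain of 3 gears, tooth counts: [21, 17, 10]
  gear 0: T0=21, direction=positive, advance = 92 mod 21 = 8 teeth = 8/21 turn
  gear 1: T1=17, direction=negative, advance = 92 mod 17 = 7 teeth = 7/17 turn
  gear 2: T2=10, direction=positive, advance = 92 mod 10 = 2 teeth = 2/10 turn
Gear 0: 92 mod 21 = 8
Fraction = 8 / 21 = 8/21 (gcd(8,21)=1) = 8/21

Answer: 8/21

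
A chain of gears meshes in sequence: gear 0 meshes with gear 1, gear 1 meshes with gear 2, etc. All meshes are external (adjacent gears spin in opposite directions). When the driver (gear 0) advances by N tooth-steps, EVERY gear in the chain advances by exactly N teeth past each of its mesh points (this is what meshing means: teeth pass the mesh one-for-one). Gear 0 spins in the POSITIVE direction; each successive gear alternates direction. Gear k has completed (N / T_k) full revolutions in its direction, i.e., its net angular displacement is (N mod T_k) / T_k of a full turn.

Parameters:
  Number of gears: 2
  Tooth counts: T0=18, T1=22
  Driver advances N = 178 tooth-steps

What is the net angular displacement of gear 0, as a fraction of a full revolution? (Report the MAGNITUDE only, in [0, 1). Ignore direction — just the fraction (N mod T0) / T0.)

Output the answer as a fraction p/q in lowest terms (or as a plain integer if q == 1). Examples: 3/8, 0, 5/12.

Chain of 2 gears, tooth counts: [18, 22]
  gear 0: T0=18, direction=positive, advance = 178 mod 18 = 16 teeth = 16/18 turn
  gear 1: T1=22, direction=negative, advance = 178 mod 22 = 2 teeth = 2/22 turn
Gear 0: 178 mod 18 = 16
Fraction = 16 / 18 = 8/9 (gcd(16,18)=2) = 8/9

Answer: 8/9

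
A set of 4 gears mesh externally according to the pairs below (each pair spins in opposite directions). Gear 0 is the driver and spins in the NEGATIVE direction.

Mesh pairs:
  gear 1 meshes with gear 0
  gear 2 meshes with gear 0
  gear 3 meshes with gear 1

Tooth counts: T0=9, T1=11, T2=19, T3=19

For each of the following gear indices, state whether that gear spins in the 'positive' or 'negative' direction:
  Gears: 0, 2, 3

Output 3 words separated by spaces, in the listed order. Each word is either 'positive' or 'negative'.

Gear 0 (driver): negative (depth 0)
  gear 1: meshes with gear 0 -> depth 1 -> positive (opposite of gear 0)
  gear 2: meshes with gear 0 -> depth 1 -> positive (opposite of gear 0)
  gear 3: meshes with gear 1 -> depth 2 -> negative (opposite of gear 1)
Queried indices 0, 2, 3 -> negative, positive, negative

Answer: negative positive negative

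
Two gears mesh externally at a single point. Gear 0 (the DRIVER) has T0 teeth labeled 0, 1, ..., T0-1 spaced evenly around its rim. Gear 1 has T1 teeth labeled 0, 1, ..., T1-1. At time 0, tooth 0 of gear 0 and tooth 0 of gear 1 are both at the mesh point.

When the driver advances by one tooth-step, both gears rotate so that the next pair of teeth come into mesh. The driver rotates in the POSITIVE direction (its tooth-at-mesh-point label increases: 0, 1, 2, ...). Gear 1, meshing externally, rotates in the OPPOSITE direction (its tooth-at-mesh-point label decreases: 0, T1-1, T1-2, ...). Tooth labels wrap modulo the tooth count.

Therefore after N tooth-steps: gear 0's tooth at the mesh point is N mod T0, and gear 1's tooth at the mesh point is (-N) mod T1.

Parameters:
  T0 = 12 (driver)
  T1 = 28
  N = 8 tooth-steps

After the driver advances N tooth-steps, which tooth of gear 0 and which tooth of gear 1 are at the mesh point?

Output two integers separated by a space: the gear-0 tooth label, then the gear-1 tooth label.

Answer: 8 20

Derivation:
Gear 0 (driver, T0=12): tooth at mesh = N mod T0
  8 = 0 * 12 + 8, so 8 mod 12 = 8
  gear 0 tooth = 8
Gear 1 (driven, T1=28): tooth at mesh = (-N) mod T1
  8 = 0 * 28 + 8, so 8 mod 28 = 8
  (-8) mod 28 = (-8) mod 28 = 28 - 8 = 20
Mesh after 8 steps: gear-0 tooth 8 meets gear-1 tooth 20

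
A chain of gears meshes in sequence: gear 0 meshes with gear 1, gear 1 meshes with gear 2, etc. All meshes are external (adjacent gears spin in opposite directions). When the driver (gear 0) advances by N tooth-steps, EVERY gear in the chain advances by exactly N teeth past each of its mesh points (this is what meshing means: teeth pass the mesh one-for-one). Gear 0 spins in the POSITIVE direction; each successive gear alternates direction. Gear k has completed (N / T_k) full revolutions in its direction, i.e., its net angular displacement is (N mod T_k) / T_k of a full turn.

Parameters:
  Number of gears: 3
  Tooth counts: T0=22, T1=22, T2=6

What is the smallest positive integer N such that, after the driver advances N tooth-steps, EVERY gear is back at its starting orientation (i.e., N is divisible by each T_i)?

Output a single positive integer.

Gear k returns to start when N is a multiple of T_k.
All gears at start simultaneously when N is a common multiple of [22, 22, 6]; the smallest such N is lcm(22, 22, 6).
Start: lcm = T0 = 22
Fold in T1=22: gcd(22, 22) = 22; lcm(22, 22) = 22 * 22 / 22 = 484 / 22 = 22
Fold in T2=6: gcd(22, 6) = 2; lcm(22, 6) = 22 * 6 / 2 = 132 / 2 = 66
Full cycle length = 66

Answer: 66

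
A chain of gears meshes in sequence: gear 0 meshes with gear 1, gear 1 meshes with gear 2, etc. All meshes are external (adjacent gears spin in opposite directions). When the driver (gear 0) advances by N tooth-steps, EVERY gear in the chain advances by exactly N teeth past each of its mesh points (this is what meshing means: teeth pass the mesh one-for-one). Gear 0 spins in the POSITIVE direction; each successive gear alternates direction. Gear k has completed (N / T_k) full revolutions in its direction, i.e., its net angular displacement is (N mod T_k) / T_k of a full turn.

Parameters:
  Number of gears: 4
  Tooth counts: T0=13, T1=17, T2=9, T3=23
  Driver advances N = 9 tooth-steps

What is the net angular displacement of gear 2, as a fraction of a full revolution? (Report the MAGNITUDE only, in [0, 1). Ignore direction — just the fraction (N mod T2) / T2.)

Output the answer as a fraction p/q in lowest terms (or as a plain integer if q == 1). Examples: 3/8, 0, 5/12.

Chain of 4 gears, tooth counts: [13, 17, 9, 23]
  gear 0: T0=13, direction=positive, advance = 9 mod 13 = 9 teeth = 9/13 turn
  gear 1: T1=17, direction=negative, advance = 9 mod 17 = 9 teeth = 9/17 turn
  gear 2: T2=9, direction=positive, advance = 9 mod 9 = 0 teeth = 0/9 turn
  gear 3: T3=23, direction=negative, advance = 9 mod 23 = 9 teeth = 9/23 turn
Gear 2: 9 mod 9 = 0
Fraction = 0 / 9 = 0/1 (gcd(0,9)=9) = 0

Answer: 0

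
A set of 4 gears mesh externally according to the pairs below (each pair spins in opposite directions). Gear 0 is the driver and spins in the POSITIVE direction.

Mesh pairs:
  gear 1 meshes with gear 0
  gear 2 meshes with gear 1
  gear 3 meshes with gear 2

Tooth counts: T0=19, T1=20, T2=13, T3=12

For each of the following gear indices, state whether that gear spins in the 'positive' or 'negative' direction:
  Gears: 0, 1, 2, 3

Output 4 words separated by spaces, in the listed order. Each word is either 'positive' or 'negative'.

Gear 0 (driver): positive (depth 0)
  gear 1: meshes with gear 0 -> depth 1 -> negative (opposite of gear 0)
  gear 2: meshes with gear 1 -> depth 2 -> positive (opposite of gear 1)
  gear 3: meshes with gear 2 -> depth 3 -> negative (opposite of gear 2)
Queried indices 0, 1, 2, 3 -> positive, negative, positive, negative

Answer: positive negative positive negative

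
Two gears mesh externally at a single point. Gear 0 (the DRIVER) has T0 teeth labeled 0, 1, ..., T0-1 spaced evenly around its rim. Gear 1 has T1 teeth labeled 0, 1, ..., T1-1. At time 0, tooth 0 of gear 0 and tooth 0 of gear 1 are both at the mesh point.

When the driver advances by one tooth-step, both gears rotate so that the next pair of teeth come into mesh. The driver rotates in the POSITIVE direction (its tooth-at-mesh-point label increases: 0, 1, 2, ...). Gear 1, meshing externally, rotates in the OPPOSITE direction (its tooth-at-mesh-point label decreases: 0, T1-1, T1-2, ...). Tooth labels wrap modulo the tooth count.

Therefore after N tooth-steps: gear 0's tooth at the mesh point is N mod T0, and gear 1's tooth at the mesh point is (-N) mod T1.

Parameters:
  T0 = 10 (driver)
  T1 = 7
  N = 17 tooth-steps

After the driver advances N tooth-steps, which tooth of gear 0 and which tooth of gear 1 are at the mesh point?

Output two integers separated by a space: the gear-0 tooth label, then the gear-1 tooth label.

Answer: 7 4

Derivation:
Gear 0 (driver, T0=10): tooth at mesh = N mod T0
  17 = 1 * 10 + 7, so 17 mod 10 = 7
  gear 0 tooth = 7
Gear 1 (driven, T1=7): tooth at mesh = (-N) mod T1
  17 = 2 * 7 + 3, so 17 mod 7 = 3
  (-17) mod 7 = (-3) mod 7 = 7 - 3 = 4
Mesh after 17 steps: gear-0 tooth 7 meets gear-1 tooth 4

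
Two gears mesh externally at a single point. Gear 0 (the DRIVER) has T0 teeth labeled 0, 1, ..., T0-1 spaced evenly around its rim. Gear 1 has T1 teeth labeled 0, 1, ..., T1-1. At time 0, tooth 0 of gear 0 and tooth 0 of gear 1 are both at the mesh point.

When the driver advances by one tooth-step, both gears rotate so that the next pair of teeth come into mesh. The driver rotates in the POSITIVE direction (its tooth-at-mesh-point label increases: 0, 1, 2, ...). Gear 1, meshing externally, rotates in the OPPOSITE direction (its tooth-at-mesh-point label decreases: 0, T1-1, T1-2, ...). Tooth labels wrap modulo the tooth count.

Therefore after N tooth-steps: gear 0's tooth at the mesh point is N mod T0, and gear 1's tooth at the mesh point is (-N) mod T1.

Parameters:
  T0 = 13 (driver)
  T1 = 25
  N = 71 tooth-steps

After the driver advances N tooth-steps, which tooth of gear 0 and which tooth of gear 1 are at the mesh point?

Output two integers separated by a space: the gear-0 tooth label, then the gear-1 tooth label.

Gear 0 (driver, T0=13): tooth at mesh = N mod T0
  71 = 5 * 13 + 6, so 71 mod 13 = 6
  gear 0 tooth = 6
Gear 1 (driven, T1=25): tooth at mesh = (-N) mod T1
  71 = 2 * 25 + 21, so 71 mod 25 = 21
  (-71) mod 25 = (-21) mod 25 = 25 - 21 = 4
Mesh after 71 steps: gear-0 tooth 6 meets gear-1 tooth 4

Answer: 6 4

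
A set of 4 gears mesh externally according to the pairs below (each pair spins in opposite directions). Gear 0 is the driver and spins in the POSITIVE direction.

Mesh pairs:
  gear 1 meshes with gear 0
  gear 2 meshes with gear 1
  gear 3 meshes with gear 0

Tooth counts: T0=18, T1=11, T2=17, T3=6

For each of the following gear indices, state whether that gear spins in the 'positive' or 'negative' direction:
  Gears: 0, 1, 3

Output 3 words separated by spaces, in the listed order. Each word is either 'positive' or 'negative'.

Answer: positive negative negative

Derivation:
Gear 0 (driver): positive (depth 0)
  gear 1: meshes with gear 0 -> depth 1 -> negative (opposite of gear 0)
  gear 2: meshes with gear 1 -> depth 2 -> positive (opposite of gear 1)
  gear 3: meshes with gear 0 -> depth 1 -> negative (opposite of gear 0)
Queried indices 0, 1, 3 -> positive, negative, negative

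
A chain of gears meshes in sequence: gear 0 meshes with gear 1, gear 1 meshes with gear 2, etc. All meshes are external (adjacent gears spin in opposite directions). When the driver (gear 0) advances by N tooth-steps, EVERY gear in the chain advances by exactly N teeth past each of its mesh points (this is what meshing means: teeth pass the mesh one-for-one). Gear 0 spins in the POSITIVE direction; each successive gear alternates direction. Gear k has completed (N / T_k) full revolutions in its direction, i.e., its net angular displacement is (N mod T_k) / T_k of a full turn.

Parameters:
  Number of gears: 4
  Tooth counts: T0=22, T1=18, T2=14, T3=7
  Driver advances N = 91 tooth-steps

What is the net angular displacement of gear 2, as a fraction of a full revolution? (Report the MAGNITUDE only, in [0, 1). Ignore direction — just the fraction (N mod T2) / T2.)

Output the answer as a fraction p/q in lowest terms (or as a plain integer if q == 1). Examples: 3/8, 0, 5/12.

Answer: 1/2

Derivation:
Chain of 4 gears, tooth counts: [22, 18, 14, 7]
  gear 0: T0=22, direction=positive, advance = 91 mod 22 = 3 teeth = 3/22 turn
  gear 1: T1=18, direction=negative, advance = 91 mod 18 = 1 teeth = 1/18 turn
  gear 2: T2=14, direction=positive, advance = 91 mod 14 = 7 teeth = 7/14 turn
  gear 3: T3=7, direction=negative, advance = 91 mod 7 = 0 teeth = 0/7 turn
Gear 2: 91 mod 14 = 7
Fraction = 7 / 14 = 1/2 (gcd(7,14)=7) = 1/2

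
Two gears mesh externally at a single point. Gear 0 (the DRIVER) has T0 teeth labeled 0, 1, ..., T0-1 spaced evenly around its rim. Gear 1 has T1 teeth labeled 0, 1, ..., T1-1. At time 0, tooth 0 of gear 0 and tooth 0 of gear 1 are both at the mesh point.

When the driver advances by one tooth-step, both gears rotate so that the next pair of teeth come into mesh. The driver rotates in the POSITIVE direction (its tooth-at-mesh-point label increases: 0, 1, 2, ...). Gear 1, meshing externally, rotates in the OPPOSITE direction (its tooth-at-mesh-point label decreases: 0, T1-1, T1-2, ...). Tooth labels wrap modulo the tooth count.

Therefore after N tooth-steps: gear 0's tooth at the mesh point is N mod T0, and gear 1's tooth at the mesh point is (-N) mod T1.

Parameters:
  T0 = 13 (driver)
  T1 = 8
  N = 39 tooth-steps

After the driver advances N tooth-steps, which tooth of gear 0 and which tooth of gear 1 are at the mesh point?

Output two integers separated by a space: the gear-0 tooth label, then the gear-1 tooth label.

Gear 0 (driver, T0=13): tooth at mesh = N mod T0
  39 = 3 * 13 + 0, so 39 mod 13 = 0
  gear 0 tooth = 0
Gear 1 (driven, T1=8): tooth at mesh = (-N) mod T1
  39 = 4 * 8 + 7, so 39 mod 8 = 7
  (-39) mod 8 = (-7) mod 8 = 8 - 7 = 1
Mesh after 39 steps: gear-0 tooth 0 meets gear-1 tooth 1

Answer: 0 1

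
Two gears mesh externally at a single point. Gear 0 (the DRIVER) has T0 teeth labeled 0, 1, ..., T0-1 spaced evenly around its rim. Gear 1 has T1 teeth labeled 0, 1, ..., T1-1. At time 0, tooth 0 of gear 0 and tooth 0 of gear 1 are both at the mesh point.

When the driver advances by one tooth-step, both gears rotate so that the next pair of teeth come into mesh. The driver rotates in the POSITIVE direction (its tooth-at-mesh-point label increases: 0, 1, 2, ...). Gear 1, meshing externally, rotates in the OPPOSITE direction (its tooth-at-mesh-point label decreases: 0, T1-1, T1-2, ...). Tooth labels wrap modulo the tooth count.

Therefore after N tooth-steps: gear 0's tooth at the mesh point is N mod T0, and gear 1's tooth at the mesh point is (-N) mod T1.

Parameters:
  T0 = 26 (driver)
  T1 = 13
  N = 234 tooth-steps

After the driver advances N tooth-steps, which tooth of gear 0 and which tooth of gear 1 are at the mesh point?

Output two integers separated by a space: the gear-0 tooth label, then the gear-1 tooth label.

Answer: 0 0

Derivation:
Gear 0 (driver, T0=26): tooth at mesh = N mod T0
  234 = 9 * 26 + 0, so 234 mod 26 = 0
  gear 0 tooth = 0
Gear 1 (driven, T1=13): tooth at mesh = (-N) mod T1
  234 = 18 * 13 + 0, so 234 mod 13 = 0
  (-234) mod 13 = 0
Mesh after 234 steps: gear-0 tooth 0 meets gear-1 tooth 0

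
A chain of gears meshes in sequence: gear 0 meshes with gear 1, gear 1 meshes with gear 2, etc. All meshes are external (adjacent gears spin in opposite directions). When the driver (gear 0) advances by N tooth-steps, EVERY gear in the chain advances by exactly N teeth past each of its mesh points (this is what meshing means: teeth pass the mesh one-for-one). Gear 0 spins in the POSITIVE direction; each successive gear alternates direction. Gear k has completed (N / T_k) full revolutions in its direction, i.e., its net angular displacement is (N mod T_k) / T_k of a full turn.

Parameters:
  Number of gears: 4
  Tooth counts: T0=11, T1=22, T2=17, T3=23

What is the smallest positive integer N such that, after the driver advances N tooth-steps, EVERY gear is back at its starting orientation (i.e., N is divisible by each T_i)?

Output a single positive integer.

Gear k returns to start when N is a multiple of T_k.
All gears at start simultaneously when N is a common multiple of [11, 22, 17, 23]; the smallest such N is lcm(11, 22, 17, 23).
Start: lcm = T0 = 11
Fold in T1=22: gcd(11, 22) = 11; lcm(11, 22) = 11 * 22 / 11 = 242 / 11 = 22
Fold in T2=17: gcd(22, 17) = 1; lcm(22, 17) = 22 * 17 / 1 = 374 / 1 = 374
Fold in T3=23: gcd(374, 23) = 1; lcm(374, 23) = 374 * 23 / 1 = 8602 / 1 = 8602
Full cycle length = 8602

Answer: 8602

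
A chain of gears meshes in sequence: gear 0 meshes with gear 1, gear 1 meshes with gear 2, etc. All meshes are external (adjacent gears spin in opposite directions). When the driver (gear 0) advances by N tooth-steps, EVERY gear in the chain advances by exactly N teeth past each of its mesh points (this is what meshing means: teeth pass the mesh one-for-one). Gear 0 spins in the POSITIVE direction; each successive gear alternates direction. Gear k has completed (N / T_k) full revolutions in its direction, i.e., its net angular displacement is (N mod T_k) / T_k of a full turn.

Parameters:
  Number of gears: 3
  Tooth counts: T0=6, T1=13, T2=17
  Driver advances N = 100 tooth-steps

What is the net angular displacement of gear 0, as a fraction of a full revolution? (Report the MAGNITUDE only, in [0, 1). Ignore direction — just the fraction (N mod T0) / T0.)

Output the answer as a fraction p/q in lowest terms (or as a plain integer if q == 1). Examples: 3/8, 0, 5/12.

Answer: 2/3

Derivation:
Chain of 3 gears, tooth counts: [6, 13, 17]
  gear 0: T0=6, direction=positive, advance = 100 mod 6 = 4 teeth = 4/6 turn
  gear 1: T1=13, direction=negative, advance = 100 mod 13 = 9 teeth = 9/13 turn
  gear 2: T2=17, direction=positive, advance = 100 mod 17 = 15 teeth = 15/17 turn
Gear 0: 100 mod 6 = 4
Fraction = 4 / 6 = 2/3 (gcd(4,6)=2) = 2/3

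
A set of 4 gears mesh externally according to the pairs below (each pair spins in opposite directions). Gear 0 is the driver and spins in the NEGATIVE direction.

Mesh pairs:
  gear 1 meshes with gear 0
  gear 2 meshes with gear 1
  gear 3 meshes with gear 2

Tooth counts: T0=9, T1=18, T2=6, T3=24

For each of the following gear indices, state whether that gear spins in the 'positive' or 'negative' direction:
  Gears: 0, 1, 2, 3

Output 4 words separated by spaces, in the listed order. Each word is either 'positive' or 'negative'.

Answer: negative positive negative positive

Derivation:
Gear 0 (driver): negative (depth 0)
  gear 1: meshes with gear 0 -> depth 1 -> positive (opposite of gear 0)
  gear 2: meshes with gear 1 -> depth 2 -> negative (opposite of gear 1)
  gear 3: meshes with gear 2 -> depth 3 -> positive (opposite of gear 2)
Queried indices 0, 1, 2, 3 -> negative, positive, negative, positive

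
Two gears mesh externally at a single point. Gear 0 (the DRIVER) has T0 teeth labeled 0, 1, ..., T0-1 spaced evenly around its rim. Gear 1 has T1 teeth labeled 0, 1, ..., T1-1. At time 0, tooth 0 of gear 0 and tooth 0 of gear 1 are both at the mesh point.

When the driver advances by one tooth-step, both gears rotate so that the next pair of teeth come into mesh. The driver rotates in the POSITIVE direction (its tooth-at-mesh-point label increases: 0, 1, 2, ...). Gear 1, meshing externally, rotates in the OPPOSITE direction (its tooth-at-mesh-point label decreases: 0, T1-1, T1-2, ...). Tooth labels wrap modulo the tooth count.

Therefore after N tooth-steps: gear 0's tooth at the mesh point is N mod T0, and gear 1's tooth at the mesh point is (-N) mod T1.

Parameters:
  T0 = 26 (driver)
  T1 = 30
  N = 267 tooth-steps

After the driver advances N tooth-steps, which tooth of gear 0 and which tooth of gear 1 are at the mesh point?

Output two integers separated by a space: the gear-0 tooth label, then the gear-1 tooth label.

Gear 0 (driver, T0=26): tooth at mesh = N mod T0
  267 = 10 * 26 + 7, so 267 mod 26 = 7
  gear 0 tooth = 7
Gear 1 (driven, T1=30): tooth at mesh = (-N) mod T1
  267 = 8 * 30 + 27, so 267 mod 30 = 27
  (-267) mod 30 = (-27) mod 30 = 30 - 27 = 3
Mesh after 267 steps: gear-0 tooth 7 meets gear-1 tooth 3

Answer: 7 3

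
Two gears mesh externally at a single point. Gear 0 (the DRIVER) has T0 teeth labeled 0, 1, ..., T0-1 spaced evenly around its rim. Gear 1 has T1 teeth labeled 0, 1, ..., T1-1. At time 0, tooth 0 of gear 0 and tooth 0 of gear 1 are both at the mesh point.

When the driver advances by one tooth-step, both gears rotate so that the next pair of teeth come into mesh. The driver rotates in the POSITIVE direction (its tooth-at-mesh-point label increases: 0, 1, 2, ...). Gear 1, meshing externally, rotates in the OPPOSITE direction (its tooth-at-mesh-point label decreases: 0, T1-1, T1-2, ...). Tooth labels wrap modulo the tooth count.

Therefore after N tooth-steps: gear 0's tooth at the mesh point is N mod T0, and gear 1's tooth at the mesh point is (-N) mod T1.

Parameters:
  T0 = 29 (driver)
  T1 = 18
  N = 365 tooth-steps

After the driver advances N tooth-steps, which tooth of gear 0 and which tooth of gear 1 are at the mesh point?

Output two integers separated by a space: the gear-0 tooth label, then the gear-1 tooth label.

Answer: 17 13

Derivation:
Gear 0 (driver, T0=29): tooth at mesh = N mod T0
  365 = 12 * 29 + 17, so 365 mod 29 = 17
  gear 0 tooth = 17
Gear 1 (driven, T1=18): tooth at mesh = (-N) mod T1
  365 = 20 * 18 + 5, so 365 mod 18 = 5
  (-365) mod 18 = (-5) mod 18 = 18 - 5 = 13
Mesh after 365 steps: gear-0 tooth 17 meets gear-1 tooth 13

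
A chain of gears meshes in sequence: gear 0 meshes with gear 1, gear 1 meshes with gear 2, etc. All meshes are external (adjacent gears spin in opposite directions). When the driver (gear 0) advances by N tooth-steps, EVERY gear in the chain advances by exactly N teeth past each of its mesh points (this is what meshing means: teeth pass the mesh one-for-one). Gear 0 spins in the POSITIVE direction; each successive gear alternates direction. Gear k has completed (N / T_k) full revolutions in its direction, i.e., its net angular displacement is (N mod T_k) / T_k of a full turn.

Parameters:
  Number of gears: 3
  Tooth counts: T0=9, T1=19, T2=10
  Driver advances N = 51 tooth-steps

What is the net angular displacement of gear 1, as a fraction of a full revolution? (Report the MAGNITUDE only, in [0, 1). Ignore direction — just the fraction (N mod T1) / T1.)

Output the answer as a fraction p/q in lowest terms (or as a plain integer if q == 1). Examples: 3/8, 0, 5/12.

Answer: 13/19

Derivation:
Chain of 3 gears, tooth counts: [9, 19, 10]
  gear 0: T0=9, direction=positive, advance = 51 mod 9 = 6 teeth = 6/9 turn
  gear 1: T1=19, direction=negative, advance = 51 mod 19 = 13 teeth = 13/19 turn
  gear 2: T2=10, direction=positive, advance = 51 mod 10 = 1 teeth = 1/10 turn
Gear 1: 51 mod 19 = 13
Fraction = 13 / 19 = 13/19 (gcd(13,19)=1) = 13/19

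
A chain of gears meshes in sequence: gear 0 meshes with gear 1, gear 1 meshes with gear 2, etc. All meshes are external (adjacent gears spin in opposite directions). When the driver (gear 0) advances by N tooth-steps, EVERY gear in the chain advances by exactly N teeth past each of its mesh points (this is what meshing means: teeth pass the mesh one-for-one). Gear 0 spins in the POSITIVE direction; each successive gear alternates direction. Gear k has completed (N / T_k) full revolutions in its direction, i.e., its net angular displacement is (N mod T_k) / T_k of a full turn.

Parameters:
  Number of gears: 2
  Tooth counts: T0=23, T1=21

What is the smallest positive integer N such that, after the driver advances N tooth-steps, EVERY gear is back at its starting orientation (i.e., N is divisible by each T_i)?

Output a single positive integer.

Gear k returns to start when N is a multiple of T_k.
All gears at start simultaneously when N is a common multiple of [23, 21]; the smallest such N is lcm(23, 21).
Start: lcm = T0 = 23
Fold in T1=21: gcd(23, 21) = 1; lcm(23, 21) = 23 * 21 / 1 = 483 / 1 = 483
Full cycle length = 483

Answer: 483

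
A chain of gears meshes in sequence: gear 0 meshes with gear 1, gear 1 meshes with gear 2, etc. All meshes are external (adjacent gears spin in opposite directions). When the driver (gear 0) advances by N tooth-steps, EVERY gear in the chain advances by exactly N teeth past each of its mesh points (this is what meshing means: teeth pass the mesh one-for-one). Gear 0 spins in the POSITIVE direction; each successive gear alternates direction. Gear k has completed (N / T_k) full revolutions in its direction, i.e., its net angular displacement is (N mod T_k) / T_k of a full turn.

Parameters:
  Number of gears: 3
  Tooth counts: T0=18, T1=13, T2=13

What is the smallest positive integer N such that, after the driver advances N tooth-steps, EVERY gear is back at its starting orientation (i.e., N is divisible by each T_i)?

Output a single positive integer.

Answer: 234

Derivation:
Gear k returns to start when N is a multiple of T_k.
All gears at start simultaneously when N is a common multiple of [18, 13, 13]; the smallest such N is lcm(18, 13, 13).
Start: lcm = T0 = 18
Fold in T1=13: gcd(18, 13) = 1; lcm(18, 13) = 18 * 13 / 1 = 234 / 1 = 234
Fold in T2=13: gcd(234, 13) = 13; lcm(234, 13) = 234 * 13 / 13 = 3042 / 13 = 234
Full cycle length = 234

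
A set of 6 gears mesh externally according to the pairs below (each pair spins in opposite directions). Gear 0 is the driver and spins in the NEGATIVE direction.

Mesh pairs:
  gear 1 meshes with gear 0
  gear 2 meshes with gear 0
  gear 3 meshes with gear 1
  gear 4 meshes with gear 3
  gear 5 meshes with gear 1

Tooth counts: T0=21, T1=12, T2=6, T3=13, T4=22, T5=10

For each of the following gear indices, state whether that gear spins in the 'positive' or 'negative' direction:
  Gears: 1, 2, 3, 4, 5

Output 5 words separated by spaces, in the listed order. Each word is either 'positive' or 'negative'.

Gear 0 (driver): negative (depth 0)
  gear 1: meshes with gear 0 -> depth 1 -> positive (opposite of gear 0)
  gear 2: meshes with gear 0 -> depth 1 -> positive (opposite of gear 0)
  gear 3: meshes with gear 1 -> depth 2 -> negative (opposite of gear 1)
  gear 4: meshes with gear 3 -> depth 3 -> positive (opposite of gear 3)
  gear 5: meshes with gear 1 -> depth 2 -> negative (opposite of gear 1)
Queried indices 1, 2, 3, 4, 5 -> positive, positive, negative, positive, negative

Answer: positive positive negative positive negative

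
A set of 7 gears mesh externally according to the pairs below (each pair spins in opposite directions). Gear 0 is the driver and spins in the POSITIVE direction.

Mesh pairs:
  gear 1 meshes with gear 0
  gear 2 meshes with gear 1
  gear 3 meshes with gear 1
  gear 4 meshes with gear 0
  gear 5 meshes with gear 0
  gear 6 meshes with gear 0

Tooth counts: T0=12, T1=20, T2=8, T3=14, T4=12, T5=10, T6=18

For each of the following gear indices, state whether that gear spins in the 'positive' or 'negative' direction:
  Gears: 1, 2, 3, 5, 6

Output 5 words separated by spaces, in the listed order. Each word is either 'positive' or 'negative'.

Answer: negative positive positive negative negative

Derivation:
Gear 0 (driver): positive (depth 0)
  gear 1: meshes with gear 0 -> depth 1 -> negative (opposite of gear 0)
  gear 2: meshes with gear 1 -> depth 2 -> positive (opposite of gear 1)
  gear 3: meshes with gear 1 -> depth 2 -> positive (opposite of gear 1)
  gear 4: meshes with gear 0 -> depth 1 -> negative (opposite of gear 0)
  gear 5: meshes with gear 0 -> depth 1 -> negative (opposite of gear 0)
  gear 6: meshes with gear 0 -> depth 1 -> negative (opposite of gear 0)
Queried indices 1, 2, 3, 5, 6 -> negative, positive, positive, negative, negative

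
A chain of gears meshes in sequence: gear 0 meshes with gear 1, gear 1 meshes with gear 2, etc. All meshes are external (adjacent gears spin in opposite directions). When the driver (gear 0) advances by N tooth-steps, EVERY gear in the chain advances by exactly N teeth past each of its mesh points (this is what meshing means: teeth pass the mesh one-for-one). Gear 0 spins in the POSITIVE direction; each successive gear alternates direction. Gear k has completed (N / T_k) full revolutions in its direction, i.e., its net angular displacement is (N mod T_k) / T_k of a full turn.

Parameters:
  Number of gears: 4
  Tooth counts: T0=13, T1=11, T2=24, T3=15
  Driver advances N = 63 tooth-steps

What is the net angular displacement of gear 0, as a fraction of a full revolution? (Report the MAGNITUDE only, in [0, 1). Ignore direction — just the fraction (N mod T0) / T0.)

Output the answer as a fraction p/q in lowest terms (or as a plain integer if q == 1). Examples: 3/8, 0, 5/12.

Answer: 11/13

Derivation:
Chain of 4 gears, tooth counts: [13, 11, 24, 15]
  gear 0: T0=13, direction=positive, advance = 63 mod 13 = 11 teeth = 11/13 turn
  gear 1: T1=11, direction=negative, advance = 63 mod 11 = 8 teeth = 8/11 turn
  gear 2: T2=24, direction=positive, advance = 63 mod 24 = 15 teeth = 15/24 turn
  gear 3: T3=15, direction=negative, advance = 63 mod 15 = 3 teeth = 3/15 turn
Gear 0: 63 mod 13 = 11
Fraction = 11 / 13 = 11/13 (gcd(11,13)=1) = 11/13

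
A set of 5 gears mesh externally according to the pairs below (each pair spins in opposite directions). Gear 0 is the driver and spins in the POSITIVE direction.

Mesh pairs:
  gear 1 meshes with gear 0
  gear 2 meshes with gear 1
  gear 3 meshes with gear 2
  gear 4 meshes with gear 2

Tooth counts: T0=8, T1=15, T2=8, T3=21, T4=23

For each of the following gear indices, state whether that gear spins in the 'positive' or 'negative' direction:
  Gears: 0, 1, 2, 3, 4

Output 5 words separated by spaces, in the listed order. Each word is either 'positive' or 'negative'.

Gear 0 (driver): positive (depth 0)
  gear 1: meshes with gear 0 -> depth 1 -> negative (opposite of gear 0)
  gear 2: meshes with gear 1 -> depth 2 -> positive (opposite of gear 1)
  gear 3: meshes with gear 2 -> depth 3 -> negative (opposite of gear 2)
  gear 4: meshes with gear 2 -> depth 3 -> negative (opposite of gear 2)
Queried indices 0, 1, 2, 3, 4 -> positive, negative, positive, negative, negative

Answer: positive negative positive negative negative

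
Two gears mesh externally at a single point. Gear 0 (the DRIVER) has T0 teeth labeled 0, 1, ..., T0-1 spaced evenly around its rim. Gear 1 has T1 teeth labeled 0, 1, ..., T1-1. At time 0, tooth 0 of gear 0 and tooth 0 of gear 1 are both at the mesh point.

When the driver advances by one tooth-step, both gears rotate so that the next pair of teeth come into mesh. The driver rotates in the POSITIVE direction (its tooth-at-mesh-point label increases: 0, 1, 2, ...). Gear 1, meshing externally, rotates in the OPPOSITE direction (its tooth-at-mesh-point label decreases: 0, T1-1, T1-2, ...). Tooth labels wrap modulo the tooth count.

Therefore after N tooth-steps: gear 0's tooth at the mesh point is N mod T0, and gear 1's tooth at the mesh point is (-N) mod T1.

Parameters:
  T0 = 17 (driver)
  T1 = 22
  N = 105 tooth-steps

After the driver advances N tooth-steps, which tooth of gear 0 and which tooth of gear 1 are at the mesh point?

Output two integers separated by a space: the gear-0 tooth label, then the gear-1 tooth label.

Answer: 3 5

Derivation:
Gear 0 (driver, T0=17): tooth at mesh = N mod T0
  105 = 6 * 17 + 3, so 105 mod 17 = 3
  gear 0 tooth = 3
Gear 1 (driven, T1=22): tooth at mesh = (-N) mod T1
  105 = 4 * 22 + 17, so 105 mod 22 = 17
  (-105) mod 22 = (-17) mod 22 = 22 - 17 = 5
Mesh after 105 steps: gear-0 tooth 3 meets gear-1 tooth 5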